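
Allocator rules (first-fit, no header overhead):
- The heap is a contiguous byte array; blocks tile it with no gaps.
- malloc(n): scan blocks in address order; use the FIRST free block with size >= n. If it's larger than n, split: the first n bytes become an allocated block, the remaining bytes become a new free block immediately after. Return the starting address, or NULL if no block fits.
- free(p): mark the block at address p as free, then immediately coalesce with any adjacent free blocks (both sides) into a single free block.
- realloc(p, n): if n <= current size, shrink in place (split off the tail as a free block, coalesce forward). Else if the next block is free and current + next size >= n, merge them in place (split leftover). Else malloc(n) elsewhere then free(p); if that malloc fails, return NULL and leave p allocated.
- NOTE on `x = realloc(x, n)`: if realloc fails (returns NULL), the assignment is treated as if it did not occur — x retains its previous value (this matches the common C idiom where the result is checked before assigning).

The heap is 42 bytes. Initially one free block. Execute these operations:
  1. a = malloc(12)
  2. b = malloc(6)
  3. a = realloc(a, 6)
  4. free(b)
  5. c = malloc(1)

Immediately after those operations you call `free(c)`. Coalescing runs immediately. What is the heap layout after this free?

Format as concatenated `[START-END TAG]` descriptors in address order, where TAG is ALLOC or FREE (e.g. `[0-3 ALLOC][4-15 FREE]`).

Answer: [0-5 ALLOC][6-41 FREE]

Derivation:
Op 1: a = malloc(12) -> a = 0; heap: [0-11 ALLOC][12-41 FREE]
Op 2: b = malloc(6) -> b = 12; heap: [0-11 ALLOC][12-17 ALLOC][18-41 FREE]
Op 3: a = realloc(a, 6) -> a = 0; heap: [0-5 ALLOC][6-11 FREE][12-17 ALLOC][18-41 FREE]
Op 4: free(b) -> (freed b); heap: [0-5 ALLOC][6-41 FREE]
Op 5: c = malloc(1) -> c = 6; heap: [0-5 ALLOC][6-6 ALLOC][7-41 FREE]
free(c): c = 6 -> block [6-6 ALLOC]; mark free, coalesce with adjacent free neighbors -> [0-5 ALLOC][6-41 FREE]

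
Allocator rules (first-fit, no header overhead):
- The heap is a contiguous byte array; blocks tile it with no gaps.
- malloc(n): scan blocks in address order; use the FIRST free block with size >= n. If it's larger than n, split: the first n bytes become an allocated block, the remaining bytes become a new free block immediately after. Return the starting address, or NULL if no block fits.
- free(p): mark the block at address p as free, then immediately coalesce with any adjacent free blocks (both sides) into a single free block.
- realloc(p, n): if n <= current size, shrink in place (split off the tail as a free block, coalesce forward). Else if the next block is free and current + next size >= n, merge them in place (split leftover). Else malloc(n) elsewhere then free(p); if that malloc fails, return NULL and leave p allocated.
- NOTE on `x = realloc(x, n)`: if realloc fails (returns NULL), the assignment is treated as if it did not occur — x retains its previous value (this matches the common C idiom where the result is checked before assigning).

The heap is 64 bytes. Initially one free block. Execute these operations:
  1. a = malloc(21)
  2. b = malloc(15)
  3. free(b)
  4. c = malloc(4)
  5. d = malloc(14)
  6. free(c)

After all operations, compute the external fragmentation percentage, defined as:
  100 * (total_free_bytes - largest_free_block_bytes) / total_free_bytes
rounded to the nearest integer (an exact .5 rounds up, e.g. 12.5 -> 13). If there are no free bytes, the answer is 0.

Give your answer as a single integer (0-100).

Op 1: a = malloc(21) -> a = 0; heap: [0-20 ALLOC][21-63 FREE]
Op 2: b = malloc(15) -> b = 21; heap: [0-20 ALLOC][21-35 ALLOC][36-63 FREE]
Op 3: free(b) -> (freed b); heap: [0-20 ALLOC][21-63 FREE]
Op 4: c = malloc(4) -> c = 21; heap: [0-20 ALLOC][21-24 ALLOC][25-63 FREE]
Op 5: d = malloc(14) -> d = 25; heap: [0-20 ALLOC][21-24 ALLOC][25-38 ALLOC][39-63 FREE]
Op 6: free(c) -> (freed c); heap: [0-20 ALLOC][21-24 FREE][25-38 ALLOC][39-63 FREE]
Free blocks: [4 25] total_free=29 largest=25 -> 100*(29-25)/29 = 400/29 ≈ 13.793 -> rounds to 14

Answer: 14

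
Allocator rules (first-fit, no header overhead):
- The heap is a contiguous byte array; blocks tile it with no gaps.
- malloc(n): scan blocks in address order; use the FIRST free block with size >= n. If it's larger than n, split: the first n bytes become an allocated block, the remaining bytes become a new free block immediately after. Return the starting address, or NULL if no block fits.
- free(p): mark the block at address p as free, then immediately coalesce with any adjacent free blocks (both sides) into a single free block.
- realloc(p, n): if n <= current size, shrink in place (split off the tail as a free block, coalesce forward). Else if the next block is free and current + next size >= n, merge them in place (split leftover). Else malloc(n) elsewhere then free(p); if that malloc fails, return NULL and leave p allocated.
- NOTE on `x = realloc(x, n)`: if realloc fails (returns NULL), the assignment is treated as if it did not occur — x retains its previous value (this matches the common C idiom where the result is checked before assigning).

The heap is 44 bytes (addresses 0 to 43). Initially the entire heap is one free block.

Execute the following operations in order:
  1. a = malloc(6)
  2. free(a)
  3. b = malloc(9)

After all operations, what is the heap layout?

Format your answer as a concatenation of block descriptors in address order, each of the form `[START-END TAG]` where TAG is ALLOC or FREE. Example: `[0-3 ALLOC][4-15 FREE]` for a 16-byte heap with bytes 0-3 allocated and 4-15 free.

Answer: [0-8 ALLOC][9-43 FREE]

Derivation:
Op 1: a = malloc(6) -> a = 0; heap: [0-5 ALLOC][6-43 FREE]
Op 2: free(a) -> (freed a); heap: [0-43 FREE]
Op 3: b = malloc(9) -> b = 0; heap: [0-8 ALLOC][9-43 FREE]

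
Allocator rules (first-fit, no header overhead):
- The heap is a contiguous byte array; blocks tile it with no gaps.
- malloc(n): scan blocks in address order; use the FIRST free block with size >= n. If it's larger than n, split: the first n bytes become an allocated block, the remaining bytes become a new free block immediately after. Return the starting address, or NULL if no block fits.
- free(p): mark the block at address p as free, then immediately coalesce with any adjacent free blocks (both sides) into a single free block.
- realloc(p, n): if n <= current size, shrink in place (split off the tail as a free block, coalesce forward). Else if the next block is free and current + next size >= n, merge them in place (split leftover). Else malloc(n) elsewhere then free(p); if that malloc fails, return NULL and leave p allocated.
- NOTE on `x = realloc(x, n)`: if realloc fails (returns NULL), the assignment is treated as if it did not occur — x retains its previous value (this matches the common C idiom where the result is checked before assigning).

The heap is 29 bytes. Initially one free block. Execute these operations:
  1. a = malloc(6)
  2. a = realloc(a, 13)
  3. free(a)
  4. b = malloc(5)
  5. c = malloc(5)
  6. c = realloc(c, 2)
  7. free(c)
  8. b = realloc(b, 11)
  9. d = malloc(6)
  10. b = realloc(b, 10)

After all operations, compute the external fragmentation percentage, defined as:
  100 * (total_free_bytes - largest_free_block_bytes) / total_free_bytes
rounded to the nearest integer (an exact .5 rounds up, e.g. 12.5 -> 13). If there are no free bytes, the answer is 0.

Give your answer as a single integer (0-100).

Answer: 8

Derivation:
Op 1: a = malloc(6) -> a = 0; heap: [0-5 ALLOC][6-28 FREE]
Op 2: a = realloc(a, 13) -> a = 0; heap: [0-12 ALLOC][13-28 FREE]
Op 3: free(a) -> (freed a); heap: [0-28 FREE]
Op 4: b = malloc(5) -> b = 0; heap: [0-4 ALLOC][5-28 FREE]
Op 5: c = malloc(5) -> c = 5; heap: [0-4 ALLOC][5-9 ALLOC][10-28 FREE]
Op 6: c = realloc(c, 2) -> c = 5; heap: [0-4 ALLOC][5-6 ALLOC][7-28 FREE]
Op 7: free(c) -> (freed c); heap: [0-4 ALLOC][5-28 FREE]
Op 8: b = realloc(b, 11) -> b = 0; heap: [0-10 ALLOC][11-28 FREE]
Op 9: d = malloc(6) -> d = 11; heap: [0-10 ALLOC][11-16 ALLOC][17-28 FREE]
Op 10: b = realloc(b, 10) -> b = 0; heap: [0-9 ALLOC][10-10 FREE][11-16 ALLOC][17-28 FREE]
Free blocks: [1 12] total_free=13 largest=12 -> 100*(13-12)/13 = 100/13 ≈ 7.692 -> rounds to 8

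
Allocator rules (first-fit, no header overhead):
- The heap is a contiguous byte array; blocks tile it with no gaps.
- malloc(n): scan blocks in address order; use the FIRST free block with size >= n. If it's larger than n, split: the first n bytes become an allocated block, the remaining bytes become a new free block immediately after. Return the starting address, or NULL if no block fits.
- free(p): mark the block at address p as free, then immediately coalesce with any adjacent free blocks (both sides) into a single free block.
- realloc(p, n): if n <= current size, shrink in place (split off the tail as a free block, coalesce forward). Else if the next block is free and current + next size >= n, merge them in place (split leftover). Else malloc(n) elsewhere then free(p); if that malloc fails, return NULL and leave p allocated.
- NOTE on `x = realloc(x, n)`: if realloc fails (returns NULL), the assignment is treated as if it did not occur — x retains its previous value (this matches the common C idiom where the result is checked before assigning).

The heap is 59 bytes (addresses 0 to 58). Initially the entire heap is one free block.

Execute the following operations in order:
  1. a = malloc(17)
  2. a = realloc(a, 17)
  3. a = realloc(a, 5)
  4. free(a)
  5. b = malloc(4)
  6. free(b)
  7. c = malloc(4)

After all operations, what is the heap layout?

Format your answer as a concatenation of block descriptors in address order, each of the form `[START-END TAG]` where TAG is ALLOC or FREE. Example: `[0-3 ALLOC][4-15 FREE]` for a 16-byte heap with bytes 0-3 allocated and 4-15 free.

Answer: [0-3 ALLOC][4-58 FREE]

Derivation:
Op 1: a = malloc(17) -> a = 0; heap: [0-16 ALLOC][17-58 FREE]
Op 2: a = realloc(a, 17) -> a = 0; heap: [0-16 ALLOC][17-58 FREE]
Op 3: a = realloc(a, 5) -> a = 0; heap: [0-4 ALLOC][5-58 FREE]
Op 4: free(a) -> (freed a); heap: [0-58 FREE]
Op 5: b = malloc(4) -> b = 0; heap: [0-3 ALLOC][4-58 FREE]
Op 6: free(b) -> (freed b); heap: [0-58 FREE]
Op 7: c = malloc(4) -> c = 0; heap: [0-3 ALLOC][4-58 FREE]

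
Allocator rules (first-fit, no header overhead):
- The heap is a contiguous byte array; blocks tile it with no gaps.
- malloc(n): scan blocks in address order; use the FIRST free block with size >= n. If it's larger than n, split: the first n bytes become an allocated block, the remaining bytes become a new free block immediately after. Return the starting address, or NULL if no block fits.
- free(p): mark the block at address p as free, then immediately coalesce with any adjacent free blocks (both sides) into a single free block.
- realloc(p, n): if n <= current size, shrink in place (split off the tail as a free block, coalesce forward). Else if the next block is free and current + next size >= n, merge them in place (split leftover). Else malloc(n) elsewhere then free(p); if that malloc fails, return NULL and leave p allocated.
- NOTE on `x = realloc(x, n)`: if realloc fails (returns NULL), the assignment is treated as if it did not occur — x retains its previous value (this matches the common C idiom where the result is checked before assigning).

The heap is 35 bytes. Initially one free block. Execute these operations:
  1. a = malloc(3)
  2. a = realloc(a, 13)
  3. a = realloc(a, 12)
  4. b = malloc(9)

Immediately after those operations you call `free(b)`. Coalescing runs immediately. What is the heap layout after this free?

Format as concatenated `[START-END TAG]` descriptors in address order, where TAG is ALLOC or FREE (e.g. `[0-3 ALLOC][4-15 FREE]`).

Op 1: a = malloc(3) -> a = 0; heap: [0-2 ALLOC][3-34 FREE]
Op 2: a = realloc(a, 13) -> a = 0; heap: [0-12 ALLOC][13-34 FREE]
Op 3: a = realloc(a, 12) -> a = 0; heap: [0-11 ALLOC][12-34 FREE]
Op 4: b = malloc(9) -> b = 12; heap: [0-11 ALLOC][12-20 ALLOC][21-34 FREE]
free(b): b = 12 -> block [12-20 ALLOC]; mark free, coalesce with adjacent free neighbors -> [0-11 ALLOC][12-34 FREE]

Answer: [0-11 ALLOC][12-34 FREE]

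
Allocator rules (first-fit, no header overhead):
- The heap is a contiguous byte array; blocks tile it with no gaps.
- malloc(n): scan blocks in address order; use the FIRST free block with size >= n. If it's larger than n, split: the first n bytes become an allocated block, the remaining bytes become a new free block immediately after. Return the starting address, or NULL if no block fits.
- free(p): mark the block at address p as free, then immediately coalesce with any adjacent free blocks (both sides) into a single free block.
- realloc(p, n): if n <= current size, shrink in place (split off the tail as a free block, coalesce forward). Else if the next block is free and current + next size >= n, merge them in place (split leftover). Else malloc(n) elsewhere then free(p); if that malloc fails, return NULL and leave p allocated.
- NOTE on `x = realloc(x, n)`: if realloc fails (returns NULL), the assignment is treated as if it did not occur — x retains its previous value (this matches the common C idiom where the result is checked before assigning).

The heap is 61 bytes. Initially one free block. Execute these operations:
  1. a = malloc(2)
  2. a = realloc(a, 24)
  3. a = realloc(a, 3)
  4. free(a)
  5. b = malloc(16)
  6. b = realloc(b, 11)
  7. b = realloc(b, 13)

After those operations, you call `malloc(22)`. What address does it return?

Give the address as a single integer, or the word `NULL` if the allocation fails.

Answer: 13

Derivation:
Op 1: a = malloc(2) -> a = 0; heap: [0-1 ALLOC][2-60 FREE]
Op 2: a = realloc(a, 24) -> a = 0; heap: [0-23 ALLOC][24-60 FREE]
Op 3: a = realloc(a, 3) -> a = 0; heap: [0-2 ALLOC][3-60 FREE]
Op 4: free(a) -> (freed a); heap: [0-60 FREE]
Op 5: b = malloc(16) -> b = 0; heap: [0-15 ALLOC][16-60 FREE]
Op 6: b = realloc(b, 11) -> b = 0; heap: [0-10 ALLOC][11-60 FREE]
Op 7: b = realloc(b, 13) -> b = 0; heap: [0-12 ALLOC][13-60 FREE]
malloc(22): first-fit scan over [0-12 ALLOC][13-60 FREE] -> 13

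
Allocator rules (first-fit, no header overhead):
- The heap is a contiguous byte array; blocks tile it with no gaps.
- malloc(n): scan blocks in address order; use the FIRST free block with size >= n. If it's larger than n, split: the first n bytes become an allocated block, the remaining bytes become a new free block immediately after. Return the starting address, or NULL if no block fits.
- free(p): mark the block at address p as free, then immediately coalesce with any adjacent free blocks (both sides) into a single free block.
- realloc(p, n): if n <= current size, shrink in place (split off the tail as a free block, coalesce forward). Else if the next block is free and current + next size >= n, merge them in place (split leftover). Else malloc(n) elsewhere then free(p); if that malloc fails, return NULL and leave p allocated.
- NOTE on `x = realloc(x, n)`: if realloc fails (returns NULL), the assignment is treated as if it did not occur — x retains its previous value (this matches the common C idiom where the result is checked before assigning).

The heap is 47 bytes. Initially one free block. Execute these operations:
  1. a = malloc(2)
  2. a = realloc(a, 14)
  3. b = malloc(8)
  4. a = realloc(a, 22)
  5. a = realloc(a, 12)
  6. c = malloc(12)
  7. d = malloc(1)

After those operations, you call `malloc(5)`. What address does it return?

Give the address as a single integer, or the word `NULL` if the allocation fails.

Answer: 34

Derivation:
Op 1: a = malloc(2) -> a = 0; heap: [0-1 ALLOC][2-46 FREE]
Op 2: a = realloc(a, 14) -> a = 0; heap: [0-13 ALLOC][14-46 FREE]
Op 3: b = malloc(8) -> b = 14; heap: [0-13 ALLOC][14-21 ALLOC][22-46 FREE]
Op 4: a = realloc(a, 22) -> a = 22; heap: [0-13 FREE][14-21 ALLOC][22-43 ALLOC][44-46 FREE]
Op 5: a = realloc(a, 12) -> a = 22; heap: [0-13 FREE][14-21 ALLOC][22-33 ALLOC][34-46 FREE]
Op 6: c = malloc(12) -> c = 0; heap: [0-11 ALLOC][12-13 FREE][14-21 ALLOC][22-33 ALLOC][34-46 FREE]
Op 7: d = malloc(1) -> d = 12; heap: [0-11 ALLOC][12-12 ALLOC][13-13 FREE][14-21 ALLOC][22-33 ALLOC][34-46 FREE]
malloc(5): first-fit scan over [0-11 ALLOC][12-12 ALLOC][13-13 FREE][14-21 ALLOC][22-33 ALLOC][34-46 FREE] -> 34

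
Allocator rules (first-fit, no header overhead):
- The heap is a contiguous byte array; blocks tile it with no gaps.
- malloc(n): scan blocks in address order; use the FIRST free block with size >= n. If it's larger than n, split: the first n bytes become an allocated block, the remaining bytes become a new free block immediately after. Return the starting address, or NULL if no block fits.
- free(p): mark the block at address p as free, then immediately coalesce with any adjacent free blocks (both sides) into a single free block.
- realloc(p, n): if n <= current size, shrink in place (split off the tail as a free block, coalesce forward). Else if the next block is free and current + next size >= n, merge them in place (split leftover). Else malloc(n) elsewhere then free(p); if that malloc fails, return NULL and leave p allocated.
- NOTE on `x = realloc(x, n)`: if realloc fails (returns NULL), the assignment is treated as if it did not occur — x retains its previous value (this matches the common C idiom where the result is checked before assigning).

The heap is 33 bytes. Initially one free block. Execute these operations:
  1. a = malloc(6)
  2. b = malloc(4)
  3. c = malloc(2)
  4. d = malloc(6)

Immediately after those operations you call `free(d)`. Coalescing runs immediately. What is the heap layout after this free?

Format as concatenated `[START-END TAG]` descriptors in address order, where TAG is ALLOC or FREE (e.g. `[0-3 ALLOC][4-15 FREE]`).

Answer: [0-5 ALLOC][6-9 ALLOC][10-11 ALLOC][12-32 FREE]

Derivation:
Op 1: a = malloc(6) -> a = 0; heap: [0-5 ALLOC][6-32 FREE]
Op 2: b = malloc(4) -> b = 6; heap: [0-5 ALLOC][6-9 ALLOC][10-32 FREE]
Op 3: c = malloc(2) -> c = 10; heap: [0-5 ALLOC][6-9 ALLOC][10-11 ALLOC][12-32 FREE]
Op 4: d = malloc(6) -> d = 12; heap: [0-5 ALLOC][6-9 ALLOC][10-11 ALLOC][12-17 ALLOC][18-32 FREE]
free(d): d = 12 -> block [12-17 ALLOC]; mark free, coalesce with adjacent free neighbors -> [0-5 ALLOC][6-9 ALLOC][10-11 ALLOC][12-32 FREE]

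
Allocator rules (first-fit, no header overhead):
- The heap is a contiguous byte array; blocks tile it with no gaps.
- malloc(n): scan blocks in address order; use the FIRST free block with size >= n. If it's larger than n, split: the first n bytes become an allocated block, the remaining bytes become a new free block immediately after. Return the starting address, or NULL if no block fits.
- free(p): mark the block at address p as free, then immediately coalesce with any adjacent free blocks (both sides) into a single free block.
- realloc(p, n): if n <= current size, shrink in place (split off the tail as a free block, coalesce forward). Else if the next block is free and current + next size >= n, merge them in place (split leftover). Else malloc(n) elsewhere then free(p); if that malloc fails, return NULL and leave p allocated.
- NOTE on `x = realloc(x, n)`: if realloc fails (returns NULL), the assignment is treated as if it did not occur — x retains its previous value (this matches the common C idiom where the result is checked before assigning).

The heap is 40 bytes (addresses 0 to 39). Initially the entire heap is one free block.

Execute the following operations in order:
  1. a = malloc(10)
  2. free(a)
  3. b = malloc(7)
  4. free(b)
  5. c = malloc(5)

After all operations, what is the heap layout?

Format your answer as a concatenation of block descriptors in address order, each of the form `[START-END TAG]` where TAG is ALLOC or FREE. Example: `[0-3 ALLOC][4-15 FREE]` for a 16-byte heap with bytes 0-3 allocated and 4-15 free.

Op 1: a = malloc(10) -> a = 0; heap: [0-9 ALLOC][10-39 FREE]
Op 2: free(a) -> (freed a); heap: [0-39 FREE]
Op 3: b = malloc(7) -> b = 0; heap: [0-6 ALLOC][7-39 FREE]
Op 4: free(b) -> (freed b); heap: [0-39 FREE]
Op 5: c = malloc(5) -> c = 0; heap: [0-4 ALLOC][5-39 FREE]

Answer: [0-4 ALLOC][5-39 FREE]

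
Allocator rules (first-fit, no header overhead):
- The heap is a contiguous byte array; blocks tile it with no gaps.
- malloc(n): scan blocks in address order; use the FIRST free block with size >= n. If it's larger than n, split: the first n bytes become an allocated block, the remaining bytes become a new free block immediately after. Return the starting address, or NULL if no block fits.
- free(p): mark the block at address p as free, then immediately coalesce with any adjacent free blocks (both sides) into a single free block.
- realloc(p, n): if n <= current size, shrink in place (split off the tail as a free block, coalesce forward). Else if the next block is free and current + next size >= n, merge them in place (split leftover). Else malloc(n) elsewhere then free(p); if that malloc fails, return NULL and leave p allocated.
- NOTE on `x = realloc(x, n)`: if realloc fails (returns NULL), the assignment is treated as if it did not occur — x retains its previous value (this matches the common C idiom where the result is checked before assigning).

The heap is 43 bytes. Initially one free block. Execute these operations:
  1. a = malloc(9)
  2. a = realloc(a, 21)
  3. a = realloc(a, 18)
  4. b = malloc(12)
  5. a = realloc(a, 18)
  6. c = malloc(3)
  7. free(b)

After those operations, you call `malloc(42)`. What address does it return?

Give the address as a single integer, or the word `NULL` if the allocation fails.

Op 1: a = malloc(9) -> a = 0; heap: [0-8 ALLOC][9-42 FREE]
Op 2: a = realloc(a, 21) -> a = 0; heap: [0-20 ALLOC][21-42 FREE]
Op 3: a = realloc(a, 18) -> a = 0; heap: [0-17 ALLOC][18-42 FREE]
Op 4: b = malloc(12) -> b = 18; heap: [0-17 ALLOC][18-29 ALLOC][30-42 FREE]
Op 5: a = realloc(a, 18) -> a = 0; heap: [0-17 ALLOC][18-29 ALLOC][30-42 FREE]
Op 6: c = malloc(3) -> c = 30; heap: [0-17 ALLOC][18-29 ALLOC][30-32 ALLOC][33-42 FREE]
Op 7: free(b) -> (freed b); heap: [0-17 ALLOC][18-29 FREE][30-32 ALLOC][33-42 FREE]
malloc(42): first-fit scan over [0-17 ALLOC][18-29 FREE][30-32 ALLOC][33-42 FREE] -> NULL

Answer: NULL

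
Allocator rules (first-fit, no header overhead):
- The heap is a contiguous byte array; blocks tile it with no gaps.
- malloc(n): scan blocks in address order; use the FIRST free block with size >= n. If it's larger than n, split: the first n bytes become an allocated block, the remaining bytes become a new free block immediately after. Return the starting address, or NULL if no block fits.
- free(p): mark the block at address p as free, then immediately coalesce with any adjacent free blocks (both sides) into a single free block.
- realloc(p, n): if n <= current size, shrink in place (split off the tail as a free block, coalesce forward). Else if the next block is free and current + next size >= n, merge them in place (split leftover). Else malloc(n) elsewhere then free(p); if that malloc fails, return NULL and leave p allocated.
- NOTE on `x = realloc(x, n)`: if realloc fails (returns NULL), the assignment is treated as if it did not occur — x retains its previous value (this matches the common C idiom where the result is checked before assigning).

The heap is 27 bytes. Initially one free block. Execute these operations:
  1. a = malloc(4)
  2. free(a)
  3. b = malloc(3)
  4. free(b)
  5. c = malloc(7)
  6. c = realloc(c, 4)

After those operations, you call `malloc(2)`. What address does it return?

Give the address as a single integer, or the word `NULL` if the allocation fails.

Answer: 4

Derivation:
Op 1: a = malloc(4) -> a = 0; heap: [0-3 ALLOC][4-26 FREE]
Op 2: free(a) -> (freed a); heap: [0-26 FREE]
Op 3: b = malloc(3) -> b = 0; heap: [0-2 ALLOC][3-26 FREE]
Op 4: free(b) -> (freed b); heap: [0-26 FREE]
Op 5: c = malloc(7) -> c = 0; heap: [0-6 ALLOC][7-26 FREE]
Op 6: c = realloc(c, 4) -> c = 0; heap: [0-3 ALLOC][4-26 FREE]
malloc(2): first-fit scan over [0-3 ALLOC][4-26 FREE] -> 4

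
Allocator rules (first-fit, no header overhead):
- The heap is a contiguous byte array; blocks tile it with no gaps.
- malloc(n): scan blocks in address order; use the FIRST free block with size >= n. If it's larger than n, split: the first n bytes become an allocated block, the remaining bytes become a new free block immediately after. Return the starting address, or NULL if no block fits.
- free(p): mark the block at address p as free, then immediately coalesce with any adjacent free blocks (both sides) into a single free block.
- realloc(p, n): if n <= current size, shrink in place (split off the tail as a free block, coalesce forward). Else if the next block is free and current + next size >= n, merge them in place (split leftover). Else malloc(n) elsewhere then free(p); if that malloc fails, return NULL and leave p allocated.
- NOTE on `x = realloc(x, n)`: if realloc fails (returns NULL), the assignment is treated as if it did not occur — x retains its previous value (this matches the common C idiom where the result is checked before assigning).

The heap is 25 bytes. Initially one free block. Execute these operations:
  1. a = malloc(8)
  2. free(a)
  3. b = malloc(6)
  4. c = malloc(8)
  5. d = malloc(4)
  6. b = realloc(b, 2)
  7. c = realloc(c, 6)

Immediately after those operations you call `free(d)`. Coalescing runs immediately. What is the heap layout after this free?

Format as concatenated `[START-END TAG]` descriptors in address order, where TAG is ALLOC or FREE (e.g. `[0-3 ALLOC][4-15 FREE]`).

Op 1: a = malloc(8) -> a = 0; heap: [0-7 ALLOC][8-24 FREE]
Op 2: free(a) -> (freed a); heap: [0-24 FREE]
Op 3: b = malloc(6) -> b = 0; heap: [0-5 ALLOC][6-24 FREE]
Op 4: c = malloc(8) -> c = 6; heap: [0-5 ALLOC][6-13 ALLOC][14-24 FREE]
Op 5: d = malloc(4) -> d = 14; heap: [0-5 ALLOC][6-13 ALLOC][14-17 ALLOC][18-24 FREE]
Op 6: b = realloc(b, 2) -> b = 0; heap: [0-1 ALLOC][2-5 FREE][6-13 ALLOC][14-17 ALLOC][18-24 FREE]
Op 7: c = realloc(c, 6) -> c = 6; heap: [0-1 ALLOC][2-5 FREE][6-11 ALLOC][12-13 FREE][14-17 ALLOC][18-24 FREE]
free(d): d = 14 -> block [14-17 ALLOC]; mark free, coalesce with adjacent free neighbors -> [0-1 ALLOC][2-5 FREE][6-11 ALLOC][12-24 FREE]

Answer: [0-1 ALLOC][2-5 FREE][6-11 ALLOC][12-24 FREE]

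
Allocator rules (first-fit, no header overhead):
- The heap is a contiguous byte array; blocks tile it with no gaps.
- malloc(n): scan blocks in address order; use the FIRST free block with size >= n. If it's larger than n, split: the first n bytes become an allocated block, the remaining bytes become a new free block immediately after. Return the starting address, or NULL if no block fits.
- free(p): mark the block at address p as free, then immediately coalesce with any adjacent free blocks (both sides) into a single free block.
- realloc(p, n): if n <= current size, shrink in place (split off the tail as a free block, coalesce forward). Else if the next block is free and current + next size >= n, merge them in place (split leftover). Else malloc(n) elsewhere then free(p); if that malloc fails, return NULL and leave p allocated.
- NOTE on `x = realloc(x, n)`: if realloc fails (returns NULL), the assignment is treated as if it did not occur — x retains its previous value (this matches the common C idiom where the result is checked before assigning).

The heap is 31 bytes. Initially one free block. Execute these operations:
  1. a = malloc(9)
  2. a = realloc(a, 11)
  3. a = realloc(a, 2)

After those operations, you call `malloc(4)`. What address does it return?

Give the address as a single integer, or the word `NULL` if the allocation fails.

Answer: 2

Derivation:
Op 1: a = malloc(9) -> a = 0; heap: [0-8 ALLOC][9-30 FREE]
Op 2: a = realloc(a, 11) -> a = 0; heap: [0-10 ALLOC][11-30 FREE]
Op 3: a = realloc(a, 2) -> a = 0; heap: [0-1 ALLOC][2-30 FREE]
malloc(4): first-fit scan over [0-1 ALLOC][2-30 FREE] -> 2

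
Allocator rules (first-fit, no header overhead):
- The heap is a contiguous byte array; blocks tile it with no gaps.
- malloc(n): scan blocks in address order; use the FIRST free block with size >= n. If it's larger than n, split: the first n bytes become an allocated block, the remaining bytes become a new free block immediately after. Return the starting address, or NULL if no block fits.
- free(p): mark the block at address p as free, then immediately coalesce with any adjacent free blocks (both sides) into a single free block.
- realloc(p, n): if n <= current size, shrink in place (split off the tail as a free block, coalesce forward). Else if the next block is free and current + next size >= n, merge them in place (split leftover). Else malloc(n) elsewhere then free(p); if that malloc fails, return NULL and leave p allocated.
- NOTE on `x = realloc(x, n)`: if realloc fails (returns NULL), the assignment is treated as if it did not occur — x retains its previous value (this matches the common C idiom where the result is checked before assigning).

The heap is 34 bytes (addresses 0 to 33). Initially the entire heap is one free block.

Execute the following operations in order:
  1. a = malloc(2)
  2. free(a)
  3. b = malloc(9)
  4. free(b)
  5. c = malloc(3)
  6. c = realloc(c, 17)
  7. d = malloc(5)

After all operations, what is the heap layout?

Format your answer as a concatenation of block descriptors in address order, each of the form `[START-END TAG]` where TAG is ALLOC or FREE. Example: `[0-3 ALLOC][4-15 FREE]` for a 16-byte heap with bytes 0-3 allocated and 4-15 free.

Op 1: a = malloc(2) -> a = 0; heap: [0-1 ALLOC][2-33 FREE]
Op 2: free(a) -> (freed a); heap: [0-33 FREE]
Op 3: b = malloc(9) -> b = 0; heap: [0-8 ALLOC][9-33 FREE]
Op 4: free(b) -> (freed b); heap: [0-33 FREE]
Op 5: c = malloc(3) -> c = 0; heap: [0-2 ALLOC][3-33 FREE]
Op 6: c = realloc(c, 17) -> c = 0; heap: [0-16 ALLOC][17-33 FREE]
Op 7: d = malloc(5) -> d = 17; heap: [0-16 ALLOC][17-21 ALLOC][22-33 FREE]

Answer: [0-16 ALLOC][17-21 ALLOC][22-33 FREE]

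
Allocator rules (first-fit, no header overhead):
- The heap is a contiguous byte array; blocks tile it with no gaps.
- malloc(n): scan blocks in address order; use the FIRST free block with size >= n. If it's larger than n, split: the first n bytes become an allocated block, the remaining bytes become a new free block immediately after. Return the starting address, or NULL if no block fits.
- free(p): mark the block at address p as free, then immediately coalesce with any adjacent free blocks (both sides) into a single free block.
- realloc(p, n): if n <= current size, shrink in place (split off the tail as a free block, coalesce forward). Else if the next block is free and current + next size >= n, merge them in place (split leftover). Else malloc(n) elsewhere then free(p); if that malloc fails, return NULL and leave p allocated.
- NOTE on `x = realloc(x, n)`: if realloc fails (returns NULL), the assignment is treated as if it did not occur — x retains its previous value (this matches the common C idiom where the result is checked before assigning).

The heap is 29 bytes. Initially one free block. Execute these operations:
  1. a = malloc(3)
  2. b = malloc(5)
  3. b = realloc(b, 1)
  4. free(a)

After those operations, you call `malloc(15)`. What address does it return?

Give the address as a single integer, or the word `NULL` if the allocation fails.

Answer: 4

Derivation:
Op 1: a = malloc(3) -> a = 0; heap: [0-2 ALLOC][3-28 FREE]
Op 2: b = malloc(5) -> b = 3; heap: [0-2 ALLOC][3-7 ALLOC][8-28 FREE]
Op 3: b = realloc(b, 1) -> b = 3; heap: [0-2 ALLOC][3-3 ALLOC][4-28 FREE]
Op 4: free(a) -> (freed a); heap: [0-2 FREE][3-3 ALLOC][4-28 FREE]
malloc(15): first-fit scan over [0-2 FREE][3-3 ALLOC][4-28 FREE] -> 4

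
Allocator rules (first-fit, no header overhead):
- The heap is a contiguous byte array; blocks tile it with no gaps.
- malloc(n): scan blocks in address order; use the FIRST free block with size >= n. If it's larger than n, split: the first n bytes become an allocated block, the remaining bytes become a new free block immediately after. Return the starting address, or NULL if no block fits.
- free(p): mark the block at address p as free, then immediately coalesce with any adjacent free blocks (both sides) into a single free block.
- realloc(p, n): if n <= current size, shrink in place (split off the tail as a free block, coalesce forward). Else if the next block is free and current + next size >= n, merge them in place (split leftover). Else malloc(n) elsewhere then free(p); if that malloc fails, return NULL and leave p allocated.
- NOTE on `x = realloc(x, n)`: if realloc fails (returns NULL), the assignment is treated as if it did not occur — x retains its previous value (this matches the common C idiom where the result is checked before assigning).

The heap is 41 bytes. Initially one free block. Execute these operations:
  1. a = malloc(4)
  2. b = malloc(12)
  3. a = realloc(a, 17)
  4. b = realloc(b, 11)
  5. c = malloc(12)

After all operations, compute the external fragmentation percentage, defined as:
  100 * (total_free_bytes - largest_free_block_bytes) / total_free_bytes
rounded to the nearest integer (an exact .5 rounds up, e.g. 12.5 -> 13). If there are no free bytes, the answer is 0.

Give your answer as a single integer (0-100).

Answer: 38

Derivation:
Op 1: a = malloc(4) -> a = 0; heap: [0-3 ALLOC][4-40 FREE]
Op 2: b = malloc(12) -> b = 4; heap: [0-3 ALLOC][4-15 ALLOC][16-40 FREE]
Op 3: a = realloc(a, 17) -> a = 16; heap: [0-3 FREE][4-15 ALLOC][16-32 ALLOC][33-40 FREE]
Op 4: b = realloc(b, 11) -> b = 4; heap: [0-3 FREE][4-14 ALLOC][15-15 FREE][16-32 ALLOC][33-40 FREE]
Op 5: c = malloc(12) -> c = NULL; heap: [0-3 FREE][4-14 ALLOC][15-15 FREE][16-32 ALLOC][33-40 FREE]
Free blocks: [4 1 8] total_free=13 largest=8 -> 100*(13-8)/13 = 500/13 ≈ 38.462 -> rounds to 38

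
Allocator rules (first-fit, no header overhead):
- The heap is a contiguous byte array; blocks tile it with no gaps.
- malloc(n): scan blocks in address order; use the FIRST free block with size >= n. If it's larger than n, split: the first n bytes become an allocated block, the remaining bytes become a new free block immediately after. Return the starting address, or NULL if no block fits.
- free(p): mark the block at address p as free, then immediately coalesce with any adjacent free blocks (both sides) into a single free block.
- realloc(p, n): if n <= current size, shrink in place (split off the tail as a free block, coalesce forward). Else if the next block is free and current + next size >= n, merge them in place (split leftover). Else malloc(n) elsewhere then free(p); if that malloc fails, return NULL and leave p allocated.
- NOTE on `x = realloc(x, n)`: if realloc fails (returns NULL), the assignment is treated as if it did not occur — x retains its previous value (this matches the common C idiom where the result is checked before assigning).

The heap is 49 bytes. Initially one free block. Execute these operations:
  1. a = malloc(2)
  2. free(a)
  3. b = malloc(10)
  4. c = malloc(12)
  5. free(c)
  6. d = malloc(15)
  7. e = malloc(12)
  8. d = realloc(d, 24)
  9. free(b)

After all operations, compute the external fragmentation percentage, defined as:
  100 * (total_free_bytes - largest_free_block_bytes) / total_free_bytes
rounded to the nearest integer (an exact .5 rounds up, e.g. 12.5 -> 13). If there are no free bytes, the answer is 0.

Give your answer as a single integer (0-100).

Answer: 45

Derivation:
Op 1: a = malloc(2) -> a = 0; heap: [0-1 ALLOC][2-48 FREE]
Op 2: free(a) -> (freed a); heap: [0-48 FREE]
Op 3: b = malloc(10) -> b = 0; heap: [0-9 ALLOC][10-48 FREE]
Op 4: c = malloc(12) -> c = 10; heap: [0-9 ALLOC][10-21 ALLOC][22-48 FREE]
Op 5: free(c) -> (freed c); heap: [0-9 ALLOC][10-48 FREE]
Op 6: d = malloc(15) -> d = 10; heap: [0-9 ALLOC][10-24 ALLOC][25-48 FREE]
Op 7: e = malloc(12) -> e = 25; heap: [0-9 ALLOC][10-24 ALLOC][25-36 ALLOC][37-48 FREE]
Op 8: d = realloc(d, 24) -> NULL (d unchanged); heap: [0-9 ALLOC][10-24 ALLOC][25-36 ALLOC][37-48 FREE]
Op 9: free(b) -> (freed b); heap: [0-9 FREE][10-24 ALLOC][25-36 ALLOC][37-48 FREE]
Free blocks: [10 12] total_free=22 largest=12 -> 100*(22-12)/22 = 1000/22 ≈ 45.455 -> rounds to 45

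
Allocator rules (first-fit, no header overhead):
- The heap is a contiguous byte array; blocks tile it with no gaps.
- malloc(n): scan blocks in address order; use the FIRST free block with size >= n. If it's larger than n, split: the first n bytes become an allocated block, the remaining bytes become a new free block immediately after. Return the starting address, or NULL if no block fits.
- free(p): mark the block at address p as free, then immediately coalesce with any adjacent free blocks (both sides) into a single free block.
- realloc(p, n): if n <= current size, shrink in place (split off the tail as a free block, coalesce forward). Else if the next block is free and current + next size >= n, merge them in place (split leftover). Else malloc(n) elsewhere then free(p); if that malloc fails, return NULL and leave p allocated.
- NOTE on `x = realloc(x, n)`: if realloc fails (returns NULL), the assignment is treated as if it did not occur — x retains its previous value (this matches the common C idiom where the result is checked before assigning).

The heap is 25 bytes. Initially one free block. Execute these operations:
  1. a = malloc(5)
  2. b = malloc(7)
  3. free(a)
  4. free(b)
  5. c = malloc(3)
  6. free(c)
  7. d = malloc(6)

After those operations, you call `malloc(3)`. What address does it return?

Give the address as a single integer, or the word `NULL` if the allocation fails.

Answer: 6

Derivation:
Op 1: a = malloc(5) -> a = 0; heap: [0-4 ALLOC][5-24 FREE]
Op 2: b = malloc(7) -> b = 5; heap: [0-4 ALLOC][5-11 ALLOC][12-24 FREE]
Op 3: free(a) -> (freed a); heap: [0-4 FREE][5-11 ALLOC][12-24 FREE]
Op 4: free(b) -> (freed b); heap: [0-24 FREE]
Op 5: c = malloc(3) -> c = 0; heap: [0-2 ALLOC][3-24 FREE]
Op 6: free(c) -> (freed c); heap: [0-24 FREE]
Op 7: d = malloc(6) -> d = 0; heap: [0-5 ALLOC][6-24 FREE]
malloc(3): first-fit scan over [0-5 ALLOC][6-24 FREE] -> 6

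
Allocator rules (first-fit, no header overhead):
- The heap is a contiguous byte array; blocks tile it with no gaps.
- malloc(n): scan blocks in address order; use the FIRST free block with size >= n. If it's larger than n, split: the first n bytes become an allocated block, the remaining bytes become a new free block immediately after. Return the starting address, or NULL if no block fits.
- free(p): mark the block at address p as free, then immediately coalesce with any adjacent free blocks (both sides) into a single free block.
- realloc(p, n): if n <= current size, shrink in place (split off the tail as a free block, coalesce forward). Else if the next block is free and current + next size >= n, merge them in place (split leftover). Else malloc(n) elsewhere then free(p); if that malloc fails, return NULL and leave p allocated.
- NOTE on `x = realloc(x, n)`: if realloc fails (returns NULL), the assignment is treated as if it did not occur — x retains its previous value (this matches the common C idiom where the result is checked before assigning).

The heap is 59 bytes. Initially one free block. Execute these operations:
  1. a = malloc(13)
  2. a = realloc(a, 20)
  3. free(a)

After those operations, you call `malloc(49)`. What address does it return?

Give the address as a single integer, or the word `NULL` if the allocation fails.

Op 1: a = malloc(13) -> a = 0; heap: [0-12 ALLOC][13-58 FREE]
Op 2: a = realloc(a, 20) -> a = 0; heap: [0-19 ALLOC][20-58 FREE]
Op 3: free(a) -> (freed a); heap: [0-58 FREE]
malloc(49): first-fit scan over [0-58 FREE] -> 0

Answer: 0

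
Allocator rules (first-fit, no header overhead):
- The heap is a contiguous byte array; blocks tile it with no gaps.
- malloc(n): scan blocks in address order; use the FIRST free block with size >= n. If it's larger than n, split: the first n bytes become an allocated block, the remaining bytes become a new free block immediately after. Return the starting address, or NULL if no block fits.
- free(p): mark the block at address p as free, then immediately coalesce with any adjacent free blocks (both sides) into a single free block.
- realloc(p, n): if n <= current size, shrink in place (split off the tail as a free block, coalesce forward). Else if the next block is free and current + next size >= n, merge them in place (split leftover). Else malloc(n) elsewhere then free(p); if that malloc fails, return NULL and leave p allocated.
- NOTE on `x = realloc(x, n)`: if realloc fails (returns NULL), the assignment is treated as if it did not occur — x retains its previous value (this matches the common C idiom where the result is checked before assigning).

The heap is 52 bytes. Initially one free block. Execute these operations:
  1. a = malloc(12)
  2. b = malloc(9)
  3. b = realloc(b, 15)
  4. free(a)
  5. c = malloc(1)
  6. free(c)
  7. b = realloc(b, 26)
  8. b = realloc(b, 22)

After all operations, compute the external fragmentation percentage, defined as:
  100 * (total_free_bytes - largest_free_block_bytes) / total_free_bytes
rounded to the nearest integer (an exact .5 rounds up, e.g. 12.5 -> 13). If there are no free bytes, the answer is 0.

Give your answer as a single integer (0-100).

Answer: 40

Derivation:
Op 1: a = malloc(12) -> a = 0; heap: [0-11 ALLOC][12-51 FREE]
Op 2: b = malloc(9) -> b = 12; heap: [0-11 ALLOC][12-20 ALLOC][21-51 FREE]
Op 3: b = realloc(b, 15) -> b = 12; heap: [0-11 ALLOC][12-26 ALLOC][27-51 FREE]
Op 4: free(a) -> (freed a); heap: [0-11 FREE][12-26 ALLOC][27-51 FREE]
Op 5: c = malloc(1) -> c = 0; heap: [0-0 ALLOC][1-11 FREE][12-26 ALLOC][27-51 FREE]
Op 6: free(c) -> (freed c); heap: [0-11 FREE][12-26 ALLOC][27-51 FREE]
Op 7: b = realloc(b, 26) -> b = 12; heap: [0-11 FREE][12-37 ALLOC][38-51 FREE]
Op 8: b = realloc(b, 22) -> b = 12; heap: [0-11 FREE][12-33 ALLOC][34-51 FREE]
Free blocks: [12 18] total_free=30 largest=18 -> 100*(30-18)/30 = 1200/30 = 40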